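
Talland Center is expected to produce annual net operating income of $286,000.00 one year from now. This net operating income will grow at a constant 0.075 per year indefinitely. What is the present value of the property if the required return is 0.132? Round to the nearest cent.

$5017543.86

Growing perpetuity: P = D₁ / (r − g) = $286,000.0000 / (0.132 − 0.075) = $5,017,543.86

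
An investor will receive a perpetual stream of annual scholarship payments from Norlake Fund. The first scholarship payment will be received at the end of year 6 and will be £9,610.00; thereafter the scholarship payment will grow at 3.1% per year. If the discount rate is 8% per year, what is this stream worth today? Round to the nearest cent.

Value at end of year 5: C₁ / (r − g) = £9,610.00 / (0.08 − 0.031) = £196,122.4490
Discount to today: PV = £196,122.4490 / (1 + 0.08)^5 = £196,122.4490 / 1.469328 = £133,477.64

£133477.64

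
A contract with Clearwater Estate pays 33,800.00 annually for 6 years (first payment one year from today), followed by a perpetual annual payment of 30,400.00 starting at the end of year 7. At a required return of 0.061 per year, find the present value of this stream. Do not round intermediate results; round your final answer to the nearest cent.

PV of 6-year annuity: 33,800.00 × [1 − (1+0.061)^−6] / 0.061 = 165684.64093
Perpetuity value at year 6: 30,400.00 / 0.061 = 498360.65574
PV of perpetuity: 498360.65574 / (1+0.061)^6 = 349342.51715
Total PV = 165684.64093 + 349342.51715 = 515027.15808

515027.16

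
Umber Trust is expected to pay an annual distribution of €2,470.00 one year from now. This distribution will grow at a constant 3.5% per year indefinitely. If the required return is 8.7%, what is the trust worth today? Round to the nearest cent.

Growing perpetuity: P = D₁ / (r − g) = €2,470.0000 / (0.087 − 0.035) = €47,500.00

€47500.00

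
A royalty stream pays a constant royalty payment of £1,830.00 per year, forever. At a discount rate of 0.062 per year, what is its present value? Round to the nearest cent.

£29516.13

Level perpetuity: PV = C / r = £1,830.00 / 0.062 = £29,516.13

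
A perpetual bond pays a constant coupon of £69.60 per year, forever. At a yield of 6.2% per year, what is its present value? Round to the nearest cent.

Level perpetuity: PV = C / r = £69.60 / 0.062 = £1,122.58

£1122.58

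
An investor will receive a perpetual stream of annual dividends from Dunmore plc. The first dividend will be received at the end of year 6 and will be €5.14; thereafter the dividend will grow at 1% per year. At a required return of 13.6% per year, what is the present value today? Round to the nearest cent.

€21.56

Value at end of year 5: C₁ / (r − g) = €5.14 / (0.136 − 0.01) = €40.7937
Discount to today: PV = €40.7937 / (1 + 0.136)^5 = €40.7937 / 1.891872 = €21.56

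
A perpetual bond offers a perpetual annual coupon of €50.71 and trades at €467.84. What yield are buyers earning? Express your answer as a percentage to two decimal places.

10.84%

P = C/r ⇒ r = C/P = €50.71/€467.84 = 0.108392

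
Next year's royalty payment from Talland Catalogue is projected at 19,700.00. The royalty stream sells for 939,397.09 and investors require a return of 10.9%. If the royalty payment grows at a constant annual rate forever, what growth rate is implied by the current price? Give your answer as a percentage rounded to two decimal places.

8.80%

P = D₁/(r−g) ⇒ g = r − D₁/P = 0.109 − 19,700.00/939,397.09 = 0.088029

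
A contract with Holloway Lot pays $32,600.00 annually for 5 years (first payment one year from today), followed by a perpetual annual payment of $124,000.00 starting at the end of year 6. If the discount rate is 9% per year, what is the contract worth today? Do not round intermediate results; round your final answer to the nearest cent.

PV of 5-year annuity: $32,600.00 × [1 − (1+0.09)^−5] / 0.09 = 126802.63119
Perpetuity value at year 5: $124,000.00 / 0.09 = 1377777.77778
PV of perpetuity: 1377777.77778 / (1+0.09)^5 = 895461.02112
Total PV = 126802.63119 + 895461.02112 = 1022263.65231

$1022263.65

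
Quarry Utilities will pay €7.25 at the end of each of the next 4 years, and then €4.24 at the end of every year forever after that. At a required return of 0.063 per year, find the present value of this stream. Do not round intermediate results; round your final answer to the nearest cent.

PV of 4-year annuity: €7.25 × [1 − (1+0.063)^−4] / 0.063 = 24.95040
Perpetuity value at year 4: €4.24 / 0.063 = 67.30159
PV of perpetuity: 67.30159 / (1+0.063)^4 = 52.70991
Total PV = 24.95040 + 52.70991 = 77.66030

€77.66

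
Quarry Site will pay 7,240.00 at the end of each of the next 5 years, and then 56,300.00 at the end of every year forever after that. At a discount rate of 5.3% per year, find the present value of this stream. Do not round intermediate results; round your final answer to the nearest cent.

PV of 5-year annuity: 7,240.00 × [1 − (1+0.053)^−5] / 0.053 = 31087.16097
Perpetuity value at year 5: 56,300.00 / 0.053 = 1062264.15094
PV of perpetuity: 1062264.15094 / (1+0.053)^5 = 820522.83014
Total PV = 31087.16097 + 820522.83014 = 851609.99111

851609.99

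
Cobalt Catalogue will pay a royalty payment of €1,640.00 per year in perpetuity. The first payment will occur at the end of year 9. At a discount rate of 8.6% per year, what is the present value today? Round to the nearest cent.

€9856.14

Value at end of year 8: C / r = €1,640.00 / 0.086 = €19,069.7674
Discount to today: PV = €19,069.7674 / (1 + 0.086)^8 = €19,069.7674 / 1.934811 = €9,856.14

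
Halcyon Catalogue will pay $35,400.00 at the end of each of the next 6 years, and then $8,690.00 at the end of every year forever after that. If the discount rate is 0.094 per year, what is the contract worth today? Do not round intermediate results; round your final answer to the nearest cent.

$210850.11

PV of 6-year annuity: $35,400.00 × [1 − (1+0.094)^−6] / 0.094 = 156925.37725
Perpetuity value at year 6: $8,690.00 / 0.094 = 92446.80851
PV of perpetuity: 92446.80851 / (1+0.094)^6 = 53924.73144
Total PV = 156925.37725 + 53924.73144 = 210850.10869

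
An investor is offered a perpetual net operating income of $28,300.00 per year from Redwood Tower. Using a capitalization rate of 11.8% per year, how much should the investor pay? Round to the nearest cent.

Level perpetuity: PV = C / r = $28,300.00 / 0.118 = $239,830.51

$239830.51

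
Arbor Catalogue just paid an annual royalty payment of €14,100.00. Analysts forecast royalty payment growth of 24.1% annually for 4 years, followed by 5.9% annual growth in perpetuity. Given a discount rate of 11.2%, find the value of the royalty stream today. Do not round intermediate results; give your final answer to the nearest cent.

€511793.07

D_1 = 17498.10000
D_2 = 21715.14210
D_3 = 26948.49135
D_4 = 33443.07776
Terminal value at year 4: TV = D_4×(1+g_2)/(r−g_2) = 35416.21935/0.053 = 668230.55374
P_0 = D_1/(1+r)^1 + D_2/(1+r)^2 + D_3/(1+r)^3 + D_4/(1+r)^4 + TV/(1+r)^4
    = 15735.70144 + 17561.15601 + 19598.37645 + 21871.92911 + 437025.90434 = 511793.06735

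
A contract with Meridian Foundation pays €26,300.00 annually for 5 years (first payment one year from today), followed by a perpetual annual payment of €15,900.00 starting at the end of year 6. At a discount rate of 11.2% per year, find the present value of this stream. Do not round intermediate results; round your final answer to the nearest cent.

€180209.01

PV of 5-year annuity: €26,300.00 × [1 − (1+0.112)^−5] / 0.112 = 96715.03338
Perpetuity value at year 5: €15,900.00 / 0.112 = 141964.28571
PV of perpetuity: 141964.28571 / (1+0.112)^5 = 83493.98036
Total PV = 96715.03338 + 83493.98036 = 180209.01374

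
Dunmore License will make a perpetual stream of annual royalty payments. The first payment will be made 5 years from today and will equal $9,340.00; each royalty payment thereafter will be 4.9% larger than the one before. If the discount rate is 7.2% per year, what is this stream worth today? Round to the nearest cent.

Value at end of year 4: C₁ / (r − g) = $9,340.00 / (0.072 − 0.049) = $406,086.9565
Discount to today: PV = $406,086.9565 / (1 + 0.072)^4 = $406,086.9565 / 1.320624 = $307,496.30

$307496.30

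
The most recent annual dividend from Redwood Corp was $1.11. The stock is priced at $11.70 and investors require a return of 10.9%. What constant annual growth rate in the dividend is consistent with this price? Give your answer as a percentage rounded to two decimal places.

1.29%

P = D₀(1+g)/(r−g) ⇒ P(r−g) = D₀(1+g) ⇒ g(P+D₀) = P·r − D₀
g = (P·r − D₀)/(P + D₀) = ($11.70×0.109 − $1.11) / ($11.70 + $1.11) = 0.012904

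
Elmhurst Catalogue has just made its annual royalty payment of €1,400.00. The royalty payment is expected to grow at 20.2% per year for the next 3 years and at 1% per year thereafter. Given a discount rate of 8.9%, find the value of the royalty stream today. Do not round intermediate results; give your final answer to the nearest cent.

D_1 = 1682.80000
D_2 = 2022.72560
D_3 = 2431.31617
Terminal value at year 3: TV = D_3×(1+g_2)/(r−g_2) = 2455.62933/0.079 = 31083.91561
P_0 = D_1/(1+r)^1 + D_2/(1+r)^2 + D_3/(1+r)^3 + TV/(1+r)^3
    = 1545.27089 + 1705.61580 + 1882.59889 + 24068.66942 = 29202.15501

€29202.16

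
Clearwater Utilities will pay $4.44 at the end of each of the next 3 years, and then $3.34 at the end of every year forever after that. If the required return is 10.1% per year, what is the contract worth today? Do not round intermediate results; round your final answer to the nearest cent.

$35.80

PV of 3-year annuity: $4.44 × [1 − (1+0.101)^−3] / 0.101 = 11.02221
Perpetuity value at year 3: $3.34 / 0.101 = 33.06931
PV of perpetuity: 33.06931 / (1+0.101)^3 = 24.77782
Total PV = 11.02221 + 24.77782 = 35.80004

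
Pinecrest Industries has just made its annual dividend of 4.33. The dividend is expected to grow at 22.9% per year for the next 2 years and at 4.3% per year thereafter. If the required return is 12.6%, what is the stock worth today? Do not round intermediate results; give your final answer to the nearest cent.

D_1 = 5.32157
D_2 = 6.54021
Terminal value at year 2: TV = D_2×(1+g_2)/(r−g_2) = 6.82144/0.083 = 82.18601
P_0 = D_1/(1+r)^1 + D_2/(1+r)^2 + TV/(1+r)^2
    = 4.72608 + 5.15840 + 64.82180 = 74.70628

74.71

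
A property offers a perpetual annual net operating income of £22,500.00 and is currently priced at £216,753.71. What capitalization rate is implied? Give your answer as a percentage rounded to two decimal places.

P = C/r ⇒ r = C/P = £22,500.00/£216,753.71 = 0.103804

10.38%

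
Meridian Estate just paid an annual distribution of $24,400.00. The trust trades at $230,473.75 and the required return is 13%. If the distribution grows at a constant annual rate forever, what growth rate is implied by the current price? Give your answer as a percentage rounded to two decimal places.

2.18%

P = D₀(1+g)/(r−g) ⇒ P(r−g) = D₀(1+g) ⇒ g(P+D₀) = P·r − D₀
g = (P·r − D₀)/(P + D₀) = ($230,473.75×0.13 − $24,400.00) / ($230,473.75 + $24,400.00) = 0.021821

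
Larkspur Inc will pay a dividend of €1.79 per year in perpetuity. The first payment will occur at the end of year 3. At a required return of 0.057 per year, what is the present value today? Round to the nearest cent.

Value at end of year 2: C / r = €1.79 / 0.057 = €31.4035
Discount to today: PV = €31.4035 / (1 + 0.057)^2 = €31.4035 / 1.117249 = €28.11

€28.11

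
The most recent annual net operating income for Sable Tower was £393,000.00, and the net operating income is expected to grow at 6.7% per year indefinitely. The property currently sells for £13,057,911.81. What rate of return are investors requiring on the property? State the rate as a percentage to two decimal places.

9.91%

D₁ = £393,000.00 × 1.067 = £419,331.0000
P = D₁/(r − g) ⇒ r = D₁/P + g = £419,331.0000/£13,057,911.81 + 0.067 = 0.032113 + 0.067 = 0.099113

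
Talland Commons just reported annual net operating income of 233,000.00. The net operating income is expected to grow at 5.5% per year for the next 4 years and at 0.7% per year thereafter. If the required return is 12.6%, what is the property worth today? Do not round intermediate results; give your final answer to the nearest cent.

2313536.28

D_1 = 245815.00000
D_2 = 259334.82500
D_3 = 273598.24037
D_4 = 288646.14360
Terminal value at year 4: TV = D_4×(1+g_2)/(r−g_2) = 290666.66660/0.119 = 2442577.03026
P_0 = D_1/(1+r)^1 + D_2/(1+r)^2 + D_3/(1+r)^3 + D_4/(1+r)^4 + TV/(1+r)^4
    = 218308.17052 + 204542.73525 + 191645.28036 + 179561.07530 + 1519479.01533 = 2313536.27676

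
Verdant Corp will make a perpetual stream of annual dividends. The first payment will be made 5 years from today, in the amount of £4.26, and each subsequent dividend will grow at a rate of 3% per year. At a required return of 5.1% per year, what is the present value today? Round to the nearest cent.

Value at end of year 4: C₁ / (r − g) = £4.26 / (0.051 − 0.03) = £202.8571
Discount to today: PV = £202.8571 / (1 + 0.051)^4 = £202.8571 / 1.220143 = £166.26

£166.26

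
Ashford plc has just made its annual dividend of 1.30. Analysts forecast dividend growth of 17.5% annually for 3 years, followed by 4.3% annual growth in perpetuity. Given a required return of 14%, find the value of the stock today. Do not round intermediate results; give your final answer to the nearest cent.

D_1 = 1.52750
D_2 = 1.79481
D_3 = 2.10890
Terminal value at year 3: TV = D_3×(1+g_2)/(r−g_2) = 2.19959/0.097 = 22.67616
P_0 = D_1/(1+r)^1 + D_2/(1+r)^2 + D_3/(1+r)^3 + TV/(1+r)^3
    = 1.33991 + 1.38105 + 1.42345 + 15.30576 = 19.45018

19.45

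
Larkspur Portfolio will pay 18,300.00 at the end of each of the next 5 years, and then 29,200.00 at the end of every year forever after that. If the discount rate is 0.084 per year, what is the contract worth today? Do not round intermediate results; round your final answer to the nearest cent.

PV of 5-year annuity: 18,300.00 × [1 − (1+0.084)^−5] / 0.084 = 72302.72466
Perpetuity value at year 5: 29,200.00 / 0.084 = 347619.04762
PV of perpetuity: 347619.04762 / (1+0.084)^5 = 232250.76564
Total PV = 72302.72466 + 232250.76564 = 304553.49031

304553.49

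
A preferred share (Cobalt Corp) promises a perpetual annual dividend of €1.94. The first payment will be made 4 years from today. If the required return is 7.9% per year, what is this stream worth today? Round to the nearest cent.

€19.55

Value at end of year 3: C / r = €1.94 / 0.079 = €24.5570
Discount to today: PV = €24.5570 / (1 + 0.079)^3 = €24.5570 / 1.256216 = €19.55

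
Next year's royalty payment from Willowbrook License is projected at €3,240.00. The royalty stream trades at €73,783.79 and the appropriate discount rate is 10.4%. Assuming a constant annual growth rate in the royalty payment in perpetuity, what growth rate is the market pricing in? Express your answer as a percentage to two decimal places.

P = D₁/(r−g) ⇒ g = r − D₁/P = 0.104 − €3,240.00/€73,783.79 = 0.060088

6.01%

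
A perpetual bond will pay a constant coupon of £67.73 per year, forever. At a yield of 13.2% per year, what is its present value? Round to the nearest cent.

£513.11

Level perpetuity: PV = C / r = £67.73 / 0.132 = £513.11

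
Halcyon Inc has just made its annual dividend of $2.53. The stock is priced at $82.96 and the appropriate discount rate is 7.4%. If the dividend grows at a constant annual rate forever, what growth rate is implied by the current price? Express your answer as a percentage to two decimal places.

4.22%

P = D₀(1+g)/(r−g) ⇒ P(r−g) = D₀(1+g) ⇒ g(P+D₀) = P·r − D₀
g = (P·r − D₀)/(P + D₀) = ($82.96×0.074 − $2.53) / ($82.96 + $2.53) = 0.042216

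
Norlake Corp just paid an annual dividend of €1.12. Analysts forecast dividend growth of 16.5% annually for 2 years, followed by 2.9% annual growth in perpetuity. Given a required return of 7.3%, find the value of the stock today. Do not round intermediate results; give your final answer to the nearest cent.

D_1 = 1.30480
D_2 = 1.52009
Terminal value at year 2: TV = D_2×(1+g_2)/(r−g_2) = 1.56417/0.044 = 35.54942
P_0 = D_1/(1+r)^1 + D_2/(1+r)^2 + TV/(1+r)^2
    = 1.21603 + 1.32029 + 30.87686 = 33.41318

€33.41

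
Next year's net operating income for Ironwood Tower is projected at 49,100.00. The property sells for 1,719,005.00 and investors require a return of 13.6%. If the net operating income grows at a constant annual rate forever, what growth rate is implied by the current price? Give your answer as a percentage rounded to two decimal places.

10.74%

P = D₁/(r−g) ⇒ g = r − D₁/P = 0.136 − 49,100.00/1,719,005.00 = 0.107437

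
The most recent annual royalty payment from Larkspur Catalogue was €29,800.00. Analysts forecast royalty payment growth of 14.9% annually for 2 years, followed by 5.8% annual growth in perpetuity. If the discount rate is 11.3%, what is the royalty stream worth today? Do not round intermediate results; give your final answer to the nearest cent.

€673449.33

D_1 = 34240.20000
D_2 = 39341.98980
Terminal value at year 2: TV = D_2×(1+g_2)/(r−g_2) = 41623.82521/0.055 = 756796.82197
P_0 = D_1/(1+r)^1 + D_2/(1+r)^2 + TV/(1+r)^2
    = 30763.88140 + 31758.93956 + 610926.51008 = 673449.33105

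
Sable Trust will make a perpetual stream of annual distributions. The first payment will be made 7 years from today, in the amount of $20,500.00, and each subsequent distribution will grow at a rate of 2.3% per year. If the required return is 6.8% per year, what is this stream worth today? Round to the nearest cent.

$306982.65

Value at end of year 6: C₁ / (r − g) = $20,500.00 / (0.068 − 0.023) = $455,555.5556
Discount to today: PV = $455,555.5556 / (1 + 0.068)^6 = $455,555.5556 / 1.483978 = $306,982.65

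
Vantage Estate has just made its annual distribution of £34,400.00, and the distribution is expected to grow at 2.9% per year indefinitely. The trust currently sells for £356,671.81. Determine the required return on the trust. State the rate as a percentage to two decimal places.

12.82%

D₁ = £34,400.00 × 1.029 = £35,397.6000
P = D₁/(r − g) ⇒ r = D₁/P + g = £35,397.6000/£356,671.81 + 0.029 = 0.099244 + 0.029 = 0.128244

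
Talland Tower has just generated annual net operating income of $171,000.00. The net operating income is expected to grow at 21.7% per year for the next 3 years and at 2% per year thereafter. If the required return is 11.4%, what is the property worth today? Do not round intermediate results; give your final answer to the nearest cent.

$3033117.48

D_1 = 208107.00000
D_2 = 253266.21900
D_3 = 308224.98852
Terminal value at year 3: TV = D_3×(1+g_2)/(r−g_2) = 314389.48829/0.094 = 3344569.02440
P_0 = D_1/(1+r)^1 + D_2/(1+r)^2 + D_3/(1+r)^3 + TV/(1+r)^3
    = 186810.59246 + 204083.02605 + 222952.46203 + 2419271.39655 = 3033117.47710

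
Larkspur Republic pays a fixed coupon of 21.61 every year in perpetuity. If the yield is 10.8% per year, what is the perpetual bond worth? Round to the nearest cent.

200.09

Level perpetuity: PV = C / r = 21.61 / 0.108 = 200.09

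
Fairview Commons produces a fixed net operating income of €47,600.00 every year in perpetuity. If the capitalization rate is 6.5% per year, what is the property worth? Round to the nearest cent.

Level perpetuity: PV = C / r = €47,600.00 / 0.065 = €732,307.69

€732307.69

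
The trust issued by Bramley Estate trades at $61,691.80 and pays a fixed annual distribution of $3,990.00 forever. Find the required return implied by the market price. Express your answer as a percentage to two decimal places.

P = C/r ⇒ r = C/P = $3,990.00/$61,691.80 = 0.064676

6.47%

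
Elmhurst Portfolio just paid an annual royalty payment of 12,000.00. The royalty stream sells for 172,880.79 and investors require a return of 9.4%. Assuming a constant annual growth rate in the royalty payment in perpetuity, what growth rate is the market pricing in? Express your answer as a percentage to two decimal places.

P = D₀(1+g)/(r−g) ⇒ P(r−g) = D₀(1+g) ⇒ g(P+D₀) = P·r − D₀
g = (P·r − D₀)/(P + D₀) = (172,880.79×0.094 − 12,000.00) / (172,880.79 + 12,000.00) = 0.022992

2.30%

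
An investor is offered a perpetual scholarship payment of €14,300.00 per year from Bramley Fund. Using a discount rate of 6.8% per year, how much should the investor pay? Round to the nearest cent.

Level perpetuity: PV = C / r = €14,300.00 / 0.068 = €210,294.12

€210294.12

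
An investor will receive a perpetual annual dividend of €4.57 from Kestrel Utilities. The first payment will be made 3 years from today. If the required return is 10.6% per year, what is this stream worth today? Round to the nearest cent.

Value at end of year 2: C / r = €4.57 / 0.106 = €43.1132
Discount to today: PV = €43.1132 / (1 + 0.106)^2 = €43.1132 / 1.223236 = €35.25

€35.25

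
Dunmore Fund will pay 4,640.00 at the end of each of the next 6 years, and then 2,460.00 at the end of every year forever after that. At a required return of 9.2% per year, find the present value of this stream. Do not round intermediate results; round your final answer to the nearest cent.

36460.39

PV of 6-year annuity: 4,640.00 × [1 − (1+0.092)^−6] / 0.092 = 20691.12843
Perpetuity value at year 6: 2,460.00 / 0.092 = 26739.13043
PV of perpetuity: 26739.13043 / (1+0.092)^6 = 15769.26493
Total PV = 20691.12843 + 15769.26493 = 36460.39336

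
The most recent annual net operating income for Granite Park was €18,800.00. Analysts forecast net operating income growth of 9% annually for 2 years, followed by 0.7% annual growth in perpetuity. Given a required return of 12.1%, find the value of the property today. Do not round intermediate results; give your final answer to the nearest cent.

€193063.59

D_1 = 20492.00000
D_2 = 22336.28000
Terminal value at year 2: TV = D_2×(1+g_2)/(r−g_2) = 22492.63396/0.114 = 197303.80667
P_0 = D_1/(1+r)^1 + D_2/(1+r)^2 + TV/(1+r)^2
    = 18280.10705 + 17774.59115 + 157008.88851 = 193063.58671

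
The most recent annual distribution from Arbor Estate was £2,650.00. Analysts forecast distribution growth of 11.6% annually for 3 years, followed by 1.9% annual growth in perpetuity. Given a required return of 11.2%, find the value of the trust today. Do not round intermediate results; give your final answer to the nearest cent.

£37357.82

D_1 = 2957.40000
D_2 = 3300.45840
D_3 = 3683.31157
Terminal value at year 3: TV = D_3×(1+g_2)/(r−g_2) = 3753.29449/0.093 = 40358.00532
P_0 = D_1/(1+r)^1 + D_2/(1+r)^2 + D_3/(1+r)^3 + TV/(1+r)^3
    = 2659.53237 + 2669.09904 + 2678.70011 + 29350.48833 = 37357.81986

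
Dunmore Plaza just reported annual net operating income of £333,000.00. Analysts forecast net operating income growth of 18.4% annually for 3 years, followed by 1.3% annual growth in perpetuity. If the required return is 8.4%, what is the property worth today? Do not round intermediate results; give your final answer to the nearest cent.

D_1 = 394272.00000
D_2 = 466818.04800
D_3 = 552712.56883
Terminal value at year 3: TV = D_3×(1+g_2)/(r−g_2) = 559897.83223/0.071 = 7885884.96094
P_0 = D_1/(1+r)^1 + D_2/(1+r)^2 + D_3/(1+r)^3 + TV/(1+r)^3
    = 363719.55720 + 397273.02188 + 433921.82464 + 6191025.46984 = 7385939.87355

£7385939.87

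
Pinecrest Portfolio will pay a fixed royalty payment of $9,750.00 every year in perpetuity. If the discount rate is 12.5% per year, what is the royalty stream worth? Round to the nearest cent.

$78000.00

Level perpetuity: PV = C / r = $9,750.00 / 0.125 = $78,000.00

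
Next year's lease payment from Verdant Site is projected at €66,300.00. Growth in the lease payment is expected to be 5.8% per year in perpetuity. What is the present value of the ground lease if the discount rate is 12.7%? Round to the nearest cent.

€960869.57

Growing perpetuity: P = D₁ / (r − g) = €66,300.0000 / (0.127 − 0.058) = €960,869.57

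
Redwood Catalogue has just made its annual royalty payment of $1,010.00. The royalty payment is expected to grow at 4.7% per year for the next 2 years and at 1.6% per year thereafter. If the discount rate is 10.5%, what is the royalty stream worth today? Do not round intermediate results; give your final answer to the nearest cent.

D_1 = 1057.47000
D_2 = 1107.17109
Terminal value at year 2: TV = D_2×(1+g_2)/(r−g_2) = 1124.88583/0.089 = 12639.16660
P_0 = D_1/(1+r)^1 + D_2/(1+r)^2 + TV/(1+r)^2
    = 956.98643 + 906.75546 + 10351.27585 = 12215.01774

$12215.02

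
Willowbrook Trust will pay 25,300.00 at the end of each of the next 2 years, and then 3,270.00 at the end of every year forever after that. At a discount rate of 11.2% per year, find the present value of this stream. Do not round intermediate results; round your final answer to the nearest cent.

PV of 2-year annuity: 25,300.00 × [1 − (1+0.112)^−2] / 0.112 = 43212.04907
Perpetuity value at year 2: 3,270.00 / 0.112 = 29196.42857
PV of perpetuity: 29196.42857 / (1+0.112)^2 = 23611.31393
Total PV = 43212.04907 + 23611.31393 = 66823.36300

66823.36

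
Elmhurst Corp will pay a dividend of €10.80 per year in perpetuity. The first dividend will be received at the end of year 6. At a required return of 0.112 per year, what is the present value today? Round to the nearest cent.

€56.71

Value at end of year 5: C / r = €10.80 / 0.112 = €96.4286
Discount to today: PV = €96.4286 / (1 + 0.112)^5 = €96.4286 / 1.700294 = €56.71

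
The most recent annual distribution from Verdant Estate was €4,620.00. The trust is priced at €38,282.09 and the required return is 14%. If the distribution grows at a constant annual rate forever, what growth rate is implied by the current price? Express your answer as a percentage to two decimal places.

P = D₀(1+g)/(r−g) ⇒ P(r−g) = D₀(1+g) ⇒ g(P+D₀) = P·r − D₀
g = (P·r − D₀)/(P + D₀) = (€38,282.09×0.14 − €4,620.00) / (€38,282.09 + €4,620.00) = 0.017237

1.72%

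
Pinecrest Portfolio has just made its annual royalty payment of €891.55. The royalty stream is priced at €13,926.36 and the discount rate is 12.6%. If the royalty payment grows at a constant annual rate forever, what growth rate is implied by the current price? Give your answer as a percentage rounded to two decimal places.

P = D₀(1+g)/(r−g) ⇒ P(r−g) = D₀(1+g) ⇒ g(P+D₀) = P·r − D₀
g = (P·r − D₀)/(P + D₀) = (€13,926.36×0.126 − €891.55) / (€13,926.36 + €891.55) = 0.058252

5.83%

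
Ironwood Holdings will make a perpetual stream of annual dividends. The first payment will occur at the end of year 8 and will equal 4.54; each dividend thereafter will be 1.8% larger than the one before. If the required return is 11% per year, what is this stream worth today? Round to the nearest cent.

Value at end of year 7: C₁ / (r − g) = 4.54 / (0.11 − 0.018) = 49.3478
Discount to today: PV = 49.3478 / (1 + 0.11)^7 = 49.3478 / 2.076160 = 23.77

23.77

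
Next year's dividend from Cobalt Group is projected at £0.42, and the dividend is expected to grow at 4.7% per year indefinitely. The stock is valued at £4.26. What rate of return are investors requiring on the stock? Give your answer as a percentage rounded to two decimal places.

14.56%

P = D₁/(r − g) ⇒ r = D₁/P + g = £0.4200/£4.26 + 0.047 = 0.098592 + 0.047 = 0.145592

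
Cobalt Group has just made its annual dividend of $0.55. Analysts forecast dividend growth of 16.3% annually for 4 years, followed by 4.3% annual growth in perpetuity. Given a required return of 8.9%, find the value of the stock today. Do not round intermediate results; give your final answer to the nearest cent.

$18.82

D_1 = 0.63965
D_2 = 0.74391
D_3 = 0.86517
D_4 = 1.00619
Terminal value at year 4: TV = D_4×(1+g_2)/(r−g_2) = 1.04946/0.046 = 22.81435
P_0 = D_1/(1+r)^1 + D_2/(1+r)^2 + D_3/(1+r)^3 + D_4/(1+r)^4 + TV/(1+r)^4
    = 0.58737 + 0.62729 + 0.66991 + 0.71543 + 16.22171 = 18.82171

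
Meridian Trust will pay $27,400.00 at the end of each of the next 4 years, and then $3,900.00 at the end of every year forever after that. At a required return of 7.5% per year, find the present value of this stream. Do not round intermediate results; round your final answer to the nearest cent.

PV of 4-year annuity: $27,400.00 × [1 − (1+0.075)^−4] / 0.075 = 91771.53979
Perpetuity value at year 4: $3,900.00 / 0.075 = 52000.00000
PV of perpetuity: 52000.00000 / (1+0.075)^4 = 38937.62755
Total PV = 91771.53979 + 38937.62755 = 130709.16734

$130709.17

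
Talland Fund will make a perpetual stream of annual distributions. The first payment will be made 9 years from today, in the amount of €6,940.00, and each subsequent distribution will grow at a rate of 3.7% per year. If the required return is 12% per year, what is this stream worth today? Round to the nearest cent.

€33770.48

Value at end of year 8: C₁ / (r − g) = €6,940.00 / (0.12 − 0.037) = €83,614.4578
Discount to today: PV = €83,614.4578 / (1 + 0.12)^8 = €83,614.4578 / 2.475963 = €33,770.48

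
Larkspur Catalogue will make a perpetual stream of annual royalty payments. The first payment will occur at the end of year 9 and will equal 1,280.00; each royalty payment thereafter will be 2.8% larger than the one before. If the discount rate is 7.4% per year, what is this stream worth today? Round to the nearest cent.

15718.75

Value at end of year 8: C₁ / (r − g) = 1,280.00 / (0.074 − 0.028) = 27,826.0870
Discount to today: PV = 27,826.0870 / (1 + 0.074)^8 = 27,826.0870 / 1.770249 = 15,718.75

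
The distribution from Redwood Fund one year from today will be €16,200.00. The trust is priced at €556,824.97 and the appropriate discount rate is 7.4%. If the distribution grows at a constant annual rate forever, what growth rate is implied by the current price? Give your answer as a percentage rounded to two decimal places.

4.49%

P = D₁/(r−g) ⇒ g = r − D₁/P = 0.074 − €16,200.00/€556,824.97 = 0.044906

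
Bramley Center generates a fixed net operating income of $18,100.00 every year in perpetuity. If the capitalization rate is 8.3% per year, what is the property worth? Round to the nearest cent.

$218072.29

Level perpetuity: PV = C / r = $18,100.00 / 0.083 = $218,072.29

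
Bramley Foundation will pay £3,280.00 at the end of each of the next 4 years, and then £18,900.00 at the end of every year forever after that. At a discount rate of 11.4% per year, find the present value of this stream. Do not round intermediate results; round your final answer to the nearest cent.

PV of 4-year annuity: £3,280.00 × [1 − (1+0.114)^−4] / 0.114 = 10089.72071
Perpetuity value at year 4: £18,900.00 / 0.114 = 165789.47368
PV of perpetuity: 165789.47368 / (1+0.114)^4 = 107650.53425
Total PV = 10089.72071 + 107650.53425 = 117740.25496

£117740.25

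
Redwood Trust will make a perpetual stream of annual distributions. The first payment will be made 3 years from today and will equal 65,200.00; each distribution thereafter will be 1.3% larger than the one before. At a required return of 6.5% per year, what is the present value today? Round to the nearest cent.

Value at end of year 2: C₁ / (r − g) = 65,200.00 / (0.065 − 0.013) = 1,253,846.1538
Discount to today: PV = 1,253,846.1538 / (1 + 0.065)^2 = 1,253,846.1538 / 1.134225 = 1,105,465.10

1105465.10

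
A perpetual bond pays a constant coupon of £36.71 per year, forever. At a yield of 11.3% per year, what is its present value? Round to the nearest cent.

Level perpetuity: PV = C / r = £36.71 / 0.113 = £324.87

£324.87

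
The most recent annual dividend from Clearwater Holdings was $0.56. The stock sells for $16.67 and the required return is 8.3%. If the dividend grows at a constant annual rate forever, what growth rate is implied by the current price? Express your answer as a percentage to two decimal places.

4.78%

P = D₀(1+g)/(r−g) ⇒ P(r−g) = D₀(1+g) ⇒ g(P+D₀) = P·r − D₀
g = (P·r − D₀)/(P + D₀) = ($16.67×0.083 − $0.56) / ($16.67 + $0.56) = 0.047801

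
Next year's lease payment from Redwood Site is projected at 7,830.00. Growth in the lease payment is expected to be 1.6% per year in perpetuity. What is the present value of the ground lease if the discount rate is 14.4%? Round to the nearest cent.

61171.88

Growing perpetuity: P = D₁ / (r − g) = 7,830.0000 / (0.144 − 0.016) = 61,171.88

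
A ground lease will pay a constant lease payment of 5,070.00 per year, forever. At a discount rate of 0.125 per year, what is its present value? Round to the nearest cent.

Level perpetuity: PV = C / r = 5,070.00 / 0.125 = 40,560.00

40560.00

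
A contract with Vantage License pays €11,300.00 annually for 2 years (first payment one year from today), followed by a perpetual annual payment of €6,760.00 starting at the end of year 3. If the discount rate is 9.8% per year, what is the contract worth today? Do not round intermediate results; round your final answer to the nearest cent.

€76880.13

PV of 2-year annuity: €11,300.00 × [1 − (1+0.098)^−2] / 0.098 = 19664.33423
Perpetuity value at year 2: €6,760.00 / 0.098 = 68979.59184
PV of perpetuity: 68979.59184 / (1+0.098)^2 = 57215.79543
Total PV = 19664.33423 + 57215.79543 = 76880.12966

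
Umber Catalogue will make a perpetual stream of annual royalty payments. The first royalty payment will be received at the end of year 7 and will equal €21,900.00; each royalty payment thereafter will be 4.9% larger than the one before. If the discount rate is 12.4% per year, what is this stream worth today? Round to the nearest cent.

Value at end of year 6: C₁ / (r − g) = €21,900.00 / (0.124 − 0.049) = €292,000.0000
Discount to today: PV = €292,000.0000 / (1 + 0.124)^6 = €292,000.0000 / 2.016498 = €144,805.48

€144805.48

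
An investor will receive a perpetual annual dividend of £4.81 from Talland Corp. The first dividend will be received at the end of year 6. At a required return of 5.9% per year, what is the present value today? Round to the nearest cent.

£61.21

Value at end of year 5: C / r = £4.81 / 0.059 = £81.5254
Discount to today: PV = £81.5254 / (1 + 0.059)^5 = £81.5254 / 1.331925 = £61.21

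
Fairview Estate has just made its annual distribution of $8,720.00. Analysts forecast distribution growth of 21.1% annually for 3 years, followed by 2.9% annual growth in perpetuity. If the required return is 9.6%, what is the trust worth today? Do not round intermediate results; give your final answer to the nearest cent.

$212702.13

D_1 = 10559.92000
D_2 = 12788.06312
D_3 = 15486.34444
Terminal value at year 3: TV = D_3×(1+g_2)/(r−g_2) = 15935.44843/0.067 = 237842.51384
P_0 = D_1/(1+r)^1 + D_2/(1+r)^2 + D_3/(1+r)^3 + TV/(1+r)^3
    = 9634.96350 + 10645.93139 + 11762.97711 + 180658.26039 = 212702.13240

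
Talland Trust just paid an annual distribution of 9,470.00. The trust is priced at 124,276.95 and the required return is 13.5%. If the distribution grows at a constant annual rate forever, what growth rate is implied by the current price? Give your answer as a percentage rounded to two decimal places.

P = D₀(1+g)/(r−g) ⇒ P(r−g) = D₀(1+g) ⇒ g(P+D₀) = P·r − D₀
g = (P·r − D₀)/(P + D₀) = (124,276.95×0.135 − 9,470.00) / (124,276.95 + 9,470.00) = 0.054636

5.46%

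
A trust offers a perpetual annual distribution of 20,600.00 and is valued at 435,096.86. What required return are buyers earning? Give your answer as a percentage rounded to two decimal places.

4.73%

P = C/r ⇒ r = C/P = 20,600.00/435,096.86 = 0.047346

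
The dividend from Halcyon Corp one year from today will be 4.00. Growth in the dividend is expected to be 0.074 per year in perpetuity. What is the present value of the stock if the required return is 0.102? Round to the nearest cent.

142.86

Growing perpetuity: P = D₁ / (r − g) = 4.0000 / (0.102 − 0.074) = 142.86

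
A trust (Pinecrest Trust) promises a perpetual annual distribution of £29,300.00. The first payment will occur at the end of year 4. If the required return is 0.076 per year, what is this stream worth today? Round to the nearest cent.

£309469.04

Value at end of year 3: C / r = £29,300.00 / 0.076 = £385,526.3158
Discount to today: PV = £385,526.3158 / (1 + 0.076)^3 = £385,526.3158 / 1.245767 = £309,469.04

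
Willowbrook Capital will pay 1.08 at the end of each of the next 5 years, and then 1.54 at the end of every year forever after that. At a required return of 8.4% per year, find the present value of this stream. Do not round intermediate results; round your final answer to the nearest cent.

16.52

PV of 5-year annuity: 1.08 × [1 − (1+0.084)^−5] / 0.084 = 4.26705
Perpetuity value at year 5: 1.54 / 0.084 = 18.33333
PV of perpetuity: 18.33333 / (1+0.084)^5 = 12.24884
Total PV = 4.26705 + 12.24884 = 16.51589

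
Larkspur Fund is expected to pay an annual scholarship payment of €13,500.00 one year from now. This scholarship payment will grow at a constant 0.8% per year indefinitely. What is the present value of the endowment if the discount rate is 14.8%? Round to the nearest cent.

€96428.57

Growing perpetuity: P = D₁ / (r − g) = €13,500.0000 / (0.148 − 0.008) = €96,428.57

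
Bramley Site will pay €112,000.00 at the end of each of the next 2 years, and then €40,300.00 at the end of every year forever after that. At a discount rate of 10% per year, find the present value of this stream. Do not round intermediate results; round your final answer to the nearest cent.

PV of 2-year annuity: €112,000.00 × [1 − (1+0.1)^−2] / 0.1 = 194380.16529
Perpetuity value at year 2: €40,300.00 / 0.1 = 403000.00000
PV of perpetuity: 403000.00000 / (1+0.1)^2 = 333057.85124
Total PV = 194380.16529 + 333057.85124 = 527438.01653

€527438.02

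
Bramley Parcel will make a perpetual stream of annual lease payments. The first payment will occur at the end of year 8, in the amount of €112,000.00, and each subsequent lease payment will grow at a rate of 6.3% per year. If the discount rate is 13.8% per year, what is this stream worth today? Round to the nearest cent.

Value at end of year 7: C₁ / (r − g) = €112,000.00 / (0.138 − 0.063) = €1,493,333.3333
Discount to today: PV = €1,493,333.3333 / (1 + 0.138)^7 = €1,493,333.3333 / 2.471700 = €604,172.46

€604172.46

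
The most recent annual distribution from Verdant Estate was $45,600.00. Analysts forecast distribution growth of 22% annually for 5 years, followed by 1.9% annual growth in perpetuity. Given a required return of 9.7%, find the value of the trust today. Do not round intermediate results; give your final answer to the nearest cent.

D_1 = 55632.00000
D_2 = 67871.04000
D_3 = 82802.66880
D_4 = 101019.25594
D_5 = 123243.49224
Terminal value at year 5: TV = D_5×(1+g_2)/(r−g_2) = 125585.11859/0.078 = 1610065.62301
P_0 = D_1/(1+r)^1 + D_2/(1+r)^2 + D_3/(1+r)^3 + D_4/(1+r)^4 + D_5/(1+r)^5 + TV/(1+r)^5
    = 50712.85324 + 56398.97990 + 62722.65768 + 69755.37135 + 77576.62083 + 1013468.93105 = 1330635.41404

$1330635.41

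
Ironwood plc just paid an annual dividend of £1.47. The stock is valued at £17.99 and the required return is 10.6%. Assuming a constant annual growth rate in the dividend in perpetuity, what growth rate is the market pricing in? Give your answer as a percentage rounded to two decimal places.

2.25%

P = D₀(1+g)/(r−g) ⇒ P(r−g) = D₀(1+g) ⇒ g(P+D₀) = P·r − D₀
g = (P·r − D₀)/(P + D₀) = (£17.99×0.106 − £1.47) / (£17.99 + £1.47) = 0.022453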